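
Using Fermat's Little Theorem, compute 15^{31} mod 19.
10

By Fermat's Little Theorem, a^(p-1) ≡ 1 (mod p) for prime p and gcd(a, p) = 1
Here p = 19, so 15^18 ≡ 1 (mod 19)
We can reduce the exponent: 31 mod 18 = 13
So 15^31 ≡ 15^13 (mod 19)
Computing: 15^13 mod 19 = 10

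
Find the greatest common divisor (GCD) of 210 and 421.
1

Using the Euclidean algorithm:
210 = 0 × 421 + 210
421 = 2 × 210 + 1
210 = 210 × 1 + 0

GCD(210, 421) = 1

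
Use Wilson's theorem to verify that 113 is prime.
(112)! mod 113 = 112. Since this equals -1 (mod 113), Wilson confirms 113 is prime.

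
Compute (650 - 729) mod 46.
13

(650 - 729) = -79
-79 mod 46 = 13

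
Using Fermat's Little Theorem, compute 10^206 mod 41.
By Fermat: 10^{40} ≡ 1 (mod 41). 206 ≡ 6 (mod 40). So 10^{206} ≡ 10^{6} ≡ 10 (mod 41)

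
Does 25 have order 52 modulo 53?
p - 1 = 52 has prime divisors 2, 13. Check 25^(52/q) mod 53 for each: 25^(52/2) = 25^26 ≡ 1, 25^(52/13) = 25^4 ≡ 15 (mod 53). Since 25^26 ≡ 1 (mod 53), the order of 25 divides 26 (in fact the order is 26) ≠ 52, so it is not a primitive root.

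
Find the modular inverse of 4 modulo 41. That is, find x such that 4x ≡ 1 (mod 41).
31

Using Extended Euclidean Algorithm:
gcd(4, 41) = 1
Bezout coefficients: 4 × -10 + 41 × 1 = 1
So 4 × -10 ≡ 1 (mod 41)
The inverse is -10 mod 41 = 31
Verification: 4 × 31 = 124 = 3 × 41 + 1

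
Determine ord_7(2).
Powers of 2 mod 7: 2^1≡2, 2^2≡4, 2^3≡1. Order = 3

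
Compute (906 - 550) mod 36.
32

(906 - 550) = 356
356 mod 36 = 32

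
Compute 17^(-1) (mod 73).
43

Using Extended Euclidean Algorithm:
gcd(17, 73) = 1
Bezout coefficients: 17 × -30 + 73 × 7 = 1
So 17 × -30 ≡ 1 (mod 73)
The inverse is -30 mod 73 = 43
Verification: 17 × 43 = 731 = 10 × 73 + 1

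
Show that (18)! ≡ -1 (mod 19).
(18)! mod 19 = 18. Since this equals -1 (mod 19), Wilson confirms 19 is prime.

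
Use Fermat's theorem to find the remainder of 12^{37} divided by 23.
13

By Fermat's Little Theorem, a^(p-1) ≡ 1 (mod p) for prime p and gcd(a, p) = 1
Here p = 23, so 12^22 ≡ 1 (mod 23)
We can reduce the exponent: 37 mod 22 = 15
So 12^37 ≡ 12^15 (mod 23)
Computing: 12^15 mod 23 = 13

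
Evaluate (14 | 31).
(14/31) = 14^{15} mod 31 = 1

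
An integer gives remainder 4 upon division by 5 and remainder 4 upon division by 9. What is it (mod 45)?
M = 5 × 9 = 45. M₁ = 9, y₁ ≡ 4 (mod 5). M₂ = 5, y₂ ≡ 2 (mod 9). z = 4×9×4 + 4×5×2 ≡ 4 (mod 45). The smallest positive such number is 4.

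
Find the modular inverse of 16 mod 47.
16^(-1) ≡ 3 (mod 47). Verification: 16 × 3 = 48 ≡ 1 (mod 47)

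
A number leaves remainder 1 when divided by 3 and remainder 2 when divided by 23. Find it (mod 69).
M = 3 × 23 = 69. M₁ = 23, y₁ ≡ 2 (mod 3). M₂ = 3, y₂ ≡ 8 (mod 23). z = 1×23×2 + 2×3×8 ≡ 25 (mod 69)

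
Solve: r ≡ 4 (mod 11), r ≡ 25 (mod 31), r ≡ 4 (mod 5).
M = 11 × 31 × 5 = 1705. M₁ = 155, y₁ ≡ 1 (mod 11). M₂ = 55, y₂ ≡ 22 (mod 31). M₃ = 341, y₃ ≡ 1 (mod 5). r = 4×155×1 + 25×55×22 + 4×341×1 ≡ 1544 (mod 1705)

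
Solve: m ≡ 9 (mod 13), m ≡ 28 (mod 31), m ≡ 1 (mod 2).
M = 13 × 31 × 2 = 806. M₁ = 62, y₁ ≡ 4 (mod 13). M₂ = 26, y₂ ≡ 6 (mod 31). M₃ = 403, y₃ ≡ 1 (mod 2). m = 9×62×4 + 28×26×6 + 1×403×1 ≡ 555 (mod 806)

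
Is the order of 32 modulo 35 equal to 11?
No, the actual order is 12, not 11.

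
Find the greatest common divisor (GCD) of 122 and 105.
1

Using the Euclidean algorithm:
122 = 1 × 105 + 17
105 = 6 × 17 + 3
17 = 5 × 3 + 2
3 = 1 × 2 + 1
2 = 2 × 1 + 0

GCD(122, 105) = 1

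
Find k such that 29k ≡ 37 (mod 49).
30

Since gcd(29, 49) = 1 divides 37, a solution exists.
Multiply both sides by the inverse of 29 mod 49:
  29^(-1) mod 49 = 22
  x ≡ 22 × 37 ≡ 814 ≡ 30 (mod 49)
Verification: 29 × 30 = 870 = 17 × 49 + 37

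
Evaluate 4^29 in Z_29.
Using Fermat: 4^{28} ≡ 1 (mod 29). 29 ≡ 1 (mod 28). So 4^{29} ≡ 4^{1} ≡ 4 (mod 29)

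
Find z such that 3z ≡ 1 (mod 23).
3^(-1) ≡ 8 (mod 23). Verification: 3 × 8 = 24 ≡ 1 (mod 23)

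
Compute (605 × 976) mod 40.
0

(605 × 976) = 590480
590480 mod 40 = 0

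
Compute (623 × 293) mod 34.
27

(623 × 293) = 182539
182539 mod 34 = 27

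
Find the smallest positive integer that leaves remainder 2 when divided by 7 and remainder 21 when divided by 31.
M = 7 × 31 = 217. M₁ = 31, y₁ ≡ 5 (mod 7). M₂ = 7, y₂ ≡ 9 (mod 31). t = 2×31×5 + 21×7×9 ≡ 114 (mod 217). The smallest positive such number is 114.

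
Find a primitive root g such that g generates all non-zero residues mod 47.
p - 1 = 46 has prime divisors 2, 23. h is a primitive root mod 47 iff h^(46/q) ≢ 1 (mod 47) for each such q.
h = 2: 2^23 ≡ 1, 2^2 ≡ 4 (mod 47); 2^23 ≡ 1, so not a primitive root.
h = 3: 3^23 ≡ 1, 3^2 ≡ 9 (mod 47); 3^23 ≡ 1, so not a primitive root.
h = 4: 4^23 ≡ 1, 4^2 ≡ 16 (mod 47); 4^23 ≡ 1, so not a primitive root.
h = 5: 5^23 ≡ 46, 5^2 ≡ 25 (mod 47); none is 1, so 5 has order 46 and is a primitive root.
The smallest primitive root mod 47 is g = 5.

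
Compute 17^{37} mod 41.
35

Using successive squaring:
Binary expansion of 37: 100101
Powers of 17 mod 41 (each is the square of the previous):
  17^1 ≡ 17 (mod 41)
  17^2 ≡ 17² = 289 ≡ 2 (mod 41)
  17^4 ≡ 2² = 4 ≡ 4 (mod 41)
  17^8 ≡ 4² = 16 ≡ 16 (mod 41)
  17^16 ≡ 16² = 256 ≡ 10 (mod 41)
  17^32 ≡ 10² = 100 ≡ 18 (mod 41)
37 = 32 + 4 + 1, so 17^37 = 17^32 × 17^4 × 17^1 ≡ 18 × 4 × 17 (mod 41)
Multiplying step by step:
  18 × 4 = 72 ≡ 31 (mod 41)
  31 × 17 = 527 ≡ 35 (mod 41)
Result: 17^37 ≡ 35 (mod 41)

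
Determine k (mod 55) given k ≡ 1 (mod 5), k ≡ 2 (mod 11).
46

Using the Chinese Remainder Theorem:
M = product of moduli = 55
For equation 1: M_1 = 11, 11 ≡ 1 (mod 5), inverse of 11 mod 5 is 1 (check: 1 × 1 = 1 ≡ 1 (mod 5))
For equation 2: M_2 = 5, 5 ≡ 5 (mod 11), inverse of 5 mod 11 is 9 (check: 5 × 9 = 45 ≡ 1 (mod 11))
Combine: k ≡ Σ r_i×M_i×(M_i⁻¹ mod m_i) = 1×11×1 + 2×5×9 = 11 + 90 = 101
101 mod 55 = 46
k ≡ 46 (mod 55)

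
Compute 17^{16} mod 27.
10

Using successive squaring:
Binary expansion of 16: 10000
Powers of 17 mod 27 (each is the square of the previous):
  17^1 ≡ 17 (mod 27)
  17^2 ≡ 17² = 289 ≡ 19 (mod 27)
  17^4 ≡ 19² = 361 ≡ 10 (mod 27)
  17^8 ≡ 10² = 100 ≡ 19 (mod 27)
  17^16 ≡ 19² = 361 ≡ 10 (mod 27)
16 is a power of 2, so 17^16 is the last square: ≡ 10 (mod 27)
Result: 17^16 ≡ 10 (mod 27)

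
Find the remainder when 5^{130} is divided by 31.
By Fermat: 5^{30} ≡ 1 (mod 31). 130 = 4×30 + 10. So 5^{130} ≡ 5^{10} ≡ 5 (mod 31)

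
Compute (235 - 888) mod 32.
19

(235 - 888) = -653
-653 mod 32 = 19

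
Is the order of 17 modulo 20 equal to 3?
No, the actual order is 4, not 3.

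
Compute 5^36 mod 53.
Using repeated squaring. 36 = 32 + 4 (binary 100100). Repeated squaring mod 53: 5^1 ≡ 5; 5^2 ≡ 5² = 25 ≡ 25; 5^4 ≡ 25² = 625 ≡ 42; 5^8 ≡ 42² = 1764 ≡ 15; 5^16 ≡ 15² = 225 ≡ 13; 5^32 ≡ 13² = 169 ≡ 10. Multiply: 5^36 = 5^32 × 5^4 ≡ 10 × 42 (mod 53): 10 × 42 = 420 ≡ 49. So 5^36 ≡ 49 (mod 53).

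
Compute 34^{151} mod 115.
84

Using successive squaring:
Binary expansion of 151: 10010111
Powers of 34 mod 115 (each is the square of the previous):
  34^1 ≡ 34 (mod 115)
  34^2 ≡ 34² = 1156 ≡ 6 (mod 115)
  34^4 ≡ 6² = 36 ≡ 36 (mod 115)
  34^8 ≡ 36² = 1296 ≡ 31 (mod 115)
  34^16 ≡ 31² = 961 ≡ 41 (mod 115)
  34^32 ≡ 41² = 1681 ≡ 71 (mod 115)
  34^64 ≡ 71² = 5041 ≡ 96 (mod 115)
  34^128 ≡ 96² = 9216 ≡ 16 (mod 115)
151 = 128 + 16 + 4 + 2 + 1, so 34^151 = 34^128 × 34^16 × 34^4 × 34^2 × 34^1 ≡ 16 × 41 × 36 × 6 × 34 (mod 115)
Multiplying step by step:
  16 × 41 = 656 ≡ 81 (mod 115)
  81 × 36 = 2916 ≡ 41 (mod 115)
  41 × 6 = 246 ≡ 16 (mod 115)
  16 × 34 = 544 ≡ 84 (mod 115)
Result: 34^151 ≡ 84 (mod 115)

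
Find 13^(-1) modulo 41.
19

Using Extended Euclidean Algorithm:
gcd(13, 41) = 1
Bezout coefficients: 13 × 19 + 41 × -6 = 1
So 13 × 19 ≡ 1 (mod 41)
The inverse is 19 mod 41 = 19
Verification: 13 × 19 = 247 = 6 × 41 + 1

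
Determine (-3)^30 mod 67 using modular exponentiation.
Using repeated squaring. (-3) ≡ 64 (mod 67). 30 = 16 + 8 + 4 + 2 (binary 11110). Repeated squaring mod 67: 64^1 ≡ 64; 64^2 ≡ 64² = 4096 ≡ 9; 64^4 ≡ 9² = 81 ≡ 14; 64^8 ≡ 14² = 196 ≡ 62; 64^16 ≡ 62² = 3844 ≡ 25. Multiply: (-3)^30 ≡ 64^16 × 64^8 × 64^4 × 64^2 ≡ 25 × 62 × 14 × 9 (mod 67): 25 × 62 = 1550 ≡ 9; 9 × 14 = 126 ≡ 59; 59 × 9 = 531 ≡ 62. So (-3)^30 ≡ 62 (mod 67).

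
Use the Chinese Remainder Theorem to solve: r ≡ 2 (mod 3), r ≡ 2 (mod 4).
M = 3 × 4 = 12. M₁ = 4, y₁ ≡ 1 (mod 3). M₂ = 3, y₂ ≡ 3 (mod 4). r = 2×4×1 + 2×3×3 ≡ 2 (mod 12)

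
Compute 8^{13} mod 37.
8

Using successive squaring:
Binary expansion of 13: 1101
Powers of 8 mod 37 (each is the square of the previous):
  8^1 ≡ 8 (mod 37)
  8^2 ≡ 8² = 64 ≡ 27 (mod 37)
  8^4 ≡ 27² = 729 ≡ 26 (mod 37)
  8^8 ≡ 26² = 676 ≡ 10 (mod 37)
13 = 8 + 4 + 1, so 8^13 = 8^8 × 8^4 × 8^1 ≡ 10 × 26 × 8 (mod 37)
Multiplying step by step:
  10 × 26 = 260 ≡ 1 (mod 37)
  1 × 8 = 8 ≡ 8 (mod 37)
Result: 8^13 ≡ 8 (mod 37)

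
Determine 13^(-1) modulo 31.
13^(-1) ≡ 12 (mod 31). Verification: 13 × 12 = 156 ≡ 1 (mod 31)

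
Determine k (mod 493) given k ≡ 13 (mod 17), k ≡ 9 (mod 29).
183

Using the Chinese Remainder Theorem:
M = product of moduli = 493
For equation 1: M_1 = 29, 29 ≡ 12 (mod 17), inverse of 29 mod 17 is 10 (check: 12 × 10 = 120 ≡ 1 (mod 17))
For equation 2: M_2 = 17, 17 ≡ 17 (mod 29), inverse of 17 mod 29 is 12 (check: 17 × 12 = 204 ≡ 1 (mod 29))
Combine: k ≡ Σ r_i×M_i×(M_i⁻¹ mod m_i) = 13×29×10 + 9×17×12 = 3770 + 1836 = 5606
5606 mod 493 = 183
k ≡ 183 (mod 493)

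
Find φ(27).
18

Prime factorization: 27 = 3^3
Using the formula φ(n) = n × Π(1 - 1/p) for each prime factor p:
φ(27) = 27 × (1 - 1/3)
φ(27) = 18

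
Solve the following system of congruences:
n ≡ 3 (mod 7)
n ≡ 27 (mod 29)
143

Using the Chinese Remainder Theorem:
M = product of moduli = 203
For equation 1: M_1 = 29, 29 ≡ 1 (mod 7), inverse of 29 mod 7 is 1 (check: 1 × 1 = 1 ≡ 1 (mod 7))
For equation 2: M_2 = 7, 7 ≡ 7 (mod 29), inverse of 7 mod 29 is 25 (check: 7 × 25 = 175 ≡ 1 (mod 29))
Combine: n ≡ Σ r_i×M_i×(M_i⁻¹ mod m_i) = 3×29×1 + 27×7×25 = 87 + 4725 = 4812
4812 mod 203 = 143
n ≡ 143 (mod 203)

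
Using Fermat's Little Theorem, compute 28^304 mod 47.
By Fermat: 28^{46} ≡ 1 (mod 47). 304 = 6×46 + 28. So 28^{304} ≡ 28^{28} ≡ 2 (mod 47)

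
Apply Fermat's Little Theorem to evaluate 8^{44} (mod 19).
7

By Fermat's Little Theorem, a^(p-1) ≡ 1 (mod p) for prime p and gcd(a, p) = 1
Here p = 19, so 8^18 ≡ 1 (mod 19)
We can reduce the exponent: 44 mod 18 = 8
So 8^44 ≡ 8^8 (mod 19)
Computing: 8^8 mod 19 = 7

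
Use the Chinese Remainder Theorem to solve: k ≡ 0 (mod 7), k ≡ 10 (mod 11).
M = 7 × 11 = 77. M₁ = 11, y₁ ≡ 2 (mod 7). M₂ = 7, y₂ ≡ 8 (mod 11). k = 0×11×2 + 10×7×8 ≡ 21 (mod 77)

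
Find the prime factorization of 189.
3^3 × 7

Divide by primes starting from smallest:
189 ÷ 3 = 63
63 ÷ 3 = 21
21 ÷ 3 = 7
7 ÷ 7 = 1

189 = 3^3 × 7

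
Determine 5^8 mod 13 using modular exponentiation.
8 = 8 (binary 1000). Repeated squaring mod 13: 5^1 ≡ 5; 5^2 ≡ 5² = 25 ≡ 12; 5^4 ≡ 12² = 144 ≡ 1; 5^8 ≡ 1² = 1 ≡ 1. So 5^8 ≡ 1 (mod 13).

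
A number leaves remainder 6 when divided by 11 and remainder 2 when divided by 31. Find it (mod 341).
M = 11 × 31 = 341. M₁ = 31, y₁ ≡ 5 (mod 11). M₂ = 11, y₂ ≡ 17 (mod 31). t = 6×31×5 + 2×11×17 ≡ 281 (mod 341)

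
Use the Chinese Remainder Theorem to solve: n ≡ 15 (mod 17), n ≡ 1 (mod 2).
15

Using the Chinese Remainder Theorem:
M = product of moduli = 34
For equation 1: M_1 = 2, 2 ≡ 2 (mod 17), inverse of 2 mod 17 is 9 (check: 2 × 9 = 18 ≡ 1 (mod 17))
For equation 2: M_2 = 17, 17 ≡ 1 (mod 2), inverse of 17 mod 2 is 1 (check: 1 × 1 = 1 ≡ 1 (mod 2))
Combine: n ≡ Σ r_i×M_i×(M_i⁻¹ mod m_i) = 15×2×9 + 1×17×1 = 270 + 17 = 287
287 mod 34 = 15
n ≡ 15 (mod 34)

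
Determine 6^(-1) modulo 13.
6^(-1) ≡ 11 (mod 13). Verification: 6 × 11 = 66 ≡ 1 (mod 13)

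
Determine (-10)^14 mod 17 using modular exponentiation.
Using repeated squaring. (-10) ≡ 7 (mod 17). 14 = 8 + 4 + 2 (binary 1110). Repeated squaring mod 17: 7^1 ≡ 7; 7^2 ≡ 7² = 49 ≡ 15; 7^4 ≡ 15² = 225 ≡ 4; 7^8 ≡ 4² = 16 ≡ 16. Multiply: (-10)^14 ≡ 7^8 × 7^4 × 7^2 ≡ 16 × 4 × 15 (mod 17): 16 × 4 = 64 ≡ 13; 13 × 15 = 195 ≡ 8. So (-10)^14 ≡ 8 (mod 17).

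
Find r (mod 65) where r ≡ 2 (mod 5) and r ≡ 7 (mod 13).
M = 5 × 13 = 65. M₁ = 13, y₁ ≡ 2 (mod 5). M₂ = 5, y₂ ≡ 8 (mod 13). r = 2×13×2 + 7×5×8 ≡ 7 (mod 65)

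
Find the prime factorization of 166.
2 × 83

Divide by primes starting from smallest:
166 ÷ 2 = 83
83 ÷ 83 = 1

166 = 2 × 83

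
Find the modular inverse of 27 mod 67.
27^(-1) ≡ 5 (mod 67). Verification: 27 × 5 = 135 ≡ 1 (mod 67)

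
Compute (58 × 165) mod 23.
2

(58 × 165) = 9570
9570 mod 23 = 2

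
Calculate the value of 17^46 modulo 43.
Using Fermat: 17^{42} ≡ 1 (mod 43). 46 ≡ 4 (mod 42). So 17^{46} ≡ 17^{4} ≡ 15 (mod 43)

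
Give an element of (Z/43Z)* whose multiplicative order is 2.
42 has order 2 mod 43 since 42^{2} ≡ 1 (mod 43) and no smaller power works.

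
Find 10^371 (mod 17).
Using Fermat: 10^{16} ≡ 1 (mod 17). 371 ≡ 3 (mod 16). So 10^{371} ≡ 10^{3} ≡ 14 (mod 17)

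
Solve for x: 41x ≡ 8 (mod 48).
40

Since gcd(41, 48) = 1 divides 8, a solution exists.
Multiply both sides by the inverse of 41 mod 48:
  41^(-1) mod 48 = 41
  x ≡ 41 × 8 ≡ 328 ≡ 40 (mod 48)
Verification: 41 × 40 = 1640 = 34 × 48 + 8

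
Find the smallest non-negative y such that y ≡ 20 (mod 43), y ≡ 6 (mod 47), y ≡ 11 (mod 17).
15328

Using the Chinese Remainder Theorem:
M = product of moduli = 34357
For equation 1: M_1 = 799, 799 ≡ 25 (mod 43), inverse of 799 mod 43 is 31 (check: 25 × 31 = 775 ≡ 1 (mod 43))
For equation 2: M_2 = 731, 731 ≡ 26 (mod 47), inverse of 731 mod 47 is 38 (check: 26 × 38 = 988 ≡ 1 (mod 47))
For equation 3: M_3 = 2021, 2021 ≡ 15 (mod 17), inverse of 2021 mod 17 is 8 (check: 15 × 8 = 120 ≡ 1 (mod 17))
Combine: y ≡ Σ r_i×M_i×(M_i⁻¹ mod m_i) = 20×799×31 + 6×731×38 + 11×2021×8 = 495380 + 166668 + 177848 = 839896
839896 mod 34357 = 15328
y ≡ 15328 (mod 34357)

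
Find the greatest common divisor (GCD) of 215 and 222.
1

Using the Euclidean algorithm:
215 = 0 × 222 + 215
222 = 1 × 215 + 7
215 = 30 × 7 + 5
7 = 1 × 5 + 2
5 = 2 × 2 + 1
2 = 2 × 1 + 0

GCD(215, 222) = 1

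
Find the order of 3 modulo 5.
Powers of 3 mod 5: 3^1≡3, 3^2≡4, 3^3≡2, 3^4≡1. Order = 4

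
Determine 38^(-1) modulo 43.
38^(-1) ≡ 17 (mod 43). Verification: 38 × 17 = 646 ≡ 1 (mod 43)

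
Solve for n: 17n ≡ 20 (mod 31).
3

Since gcd(17, 31) = 1 divides 20, a solution exists.
Multiply both sides by the inverse of 17 mod 31:
  17^(-1) mod 31 = 11
  x ≡ 11 × 20 ≡ 220 ≡ 3 (mod 31)
Verification: 17 × 3 = 51 = 1 × 31 + 20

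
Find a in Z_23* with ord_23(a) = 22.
5 has order 22 mod 23 since 5^{22} ≡ 1 (mod 23) and no smaller power works.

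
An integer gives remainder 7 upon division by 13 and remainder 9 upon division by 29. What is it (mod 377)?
M = 13 × 29 = 377. M₁ = 29, y₁ ≡ 9 (mod 13). M₂ = 13, y₂ ≡ 9 (mod 29). z = 7×29×9 + 9×13×9 ≡ 241 (mod 377). The smallest positive such number is 241.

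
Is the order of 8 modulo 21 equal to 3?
No, the actual order is 2, not 3.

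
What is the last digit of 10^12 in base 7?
Using Fermat: 10^{6} ≡ 1 (mod 7). 12 ≡ 0 (mod 6). So 10^{12} ≡ 10^{0} ≡ 1 (mod 7)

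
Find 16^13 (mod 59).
Using repeated squaring. 13 = 8 + 4 + 1 (binary 1101). Repeated squaring mod 59: 16^1 ≡ 16; 16^2 ≡ 16² = 256 ≡ 20; 16^4 ≡ 20² = 400 ≡ 46; 16^8 ≡ 46² = 2116 ≡ 51. Multiply: 16^13 = 16^8 × 16^4 × 16^1 ≡ 51 × 46 × 16 (mod 59): 51 × 46 = 2346 ≡ 45; 45 × 16 = 720 ≡ 12. So 16^13 ≡ 12 (mod 59).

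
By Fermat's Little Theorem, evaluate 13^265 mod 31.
By Fermat: 13^{30} ≡ 1 (mod 31). 265 ≡ 25 (mod 30). So 13^{265} ≡ 13^{25} ≡ 26 (mod 31)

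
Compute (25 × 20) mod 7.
3

(25 × 20) = 500
500 mod 7 = 3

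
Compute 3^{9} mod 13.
1

Using successive squaring:
Binary expansion of 9: 1001
Powers of 3 mod 13 (each is the square of the previous):
  3^1 ≡ 3 (mod 13)
  3^2 ≡ 3² = 9 ≡ 9 (mod 13)
  3^4 ≡ 9² = 81 ≡ 3 (mod 13)
  3^8 ≡ 3² = 9 ≡ 9 (mod 13)
9 = 8 + 1, so 3^9 = 3^8 × 3^1 ≡ 9 × 3 (mod 13)
Multiplying step by step:
  9 × 3 = 27 ≡ 1 (mod 13)
Result: 3^9 ≡ 1 (mod 13)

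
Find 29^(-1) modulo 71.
49

Using Extended Euclidean Algorithm:
gcd(29, 71) = 1
Bezout coefficients: 29 × -22 + 71 × 9 = 1
So 29 × -22 ≡ 1 (mod 71)
The inverse is -22 mod 71 = 49
Verification: 29 × 49 = 1421 = 20 × 71 + 1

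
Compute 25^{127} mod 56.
25

Using successive squaring:
Binary expansion of 127: 1111111
Powers of 25 mod 56 (each is the square of the previous):
  25^1 ≡ 25 (mod 56)
  25^2 ≡ 25² = 625 ≡ 9 (mod 56)
  25^4 ≡ 9² = 81 ≡ 25 (mod 56)
  25^8 ≡ 25² = 625 ≡ 9 (mod 56)
  25^16 ≡ 9² = 81 ≡ 25 (mod 56)
  25^32 ≡ 25² = 625 ≡ 9 (mod 56)
  25^64 ≡ 9² = 81 ≡ 25 (mod 56)
127 = 64 + 32 + 16 + 8 + 4 + 2 + 1, so 25^127 = 25^64 × 25^32 × 25^16 × 25^8 × 25^4 × 25^2 × 25^1 ≡ 25 × 9 × 25 × 9 × 25 × 9 × 25 (mod 56)
Multiplying step by step:
  25 × 9 = 225 ≡ 1 (mod 56)
  1 × 25 = 25 ≡ 25 (mod 56)
  25 × 9 = 225 ≡ 1 (mod 56)
  1 × 25 = 25 ≡ 25 (mod 56)
  25 × 9 = 225 ≡ 1 (mod 56)
  1 × 25 = 25 ≡ 25 (mod 56)
Result: 25^127 ≡ 25 (mod 56)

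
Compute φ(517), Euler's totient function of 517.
460

Prime factorization: 517 = 11 × 47
Using the formula φ(n) = n × Π(1 - 1/p) for each prime factor p:
φ(517) = 517 × (1 - 1/11) × (1 - 1/47)
φ(517) = 460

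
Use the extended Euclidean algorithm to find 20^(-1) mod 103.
Extended GCD: 20(-36) + 103(7) = 1. So 20^(-1) ≡ 67 ≡ 67 (mod 103). Verify: 20 × 67 = 1340 ≡ 1 (mod 103)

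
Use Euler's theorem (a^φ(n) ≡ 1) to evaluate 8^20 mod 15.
By Euler: 8^{8} ≡ 1 (mod 15) since gcd(8, 15) = 1. 20 = 2×8 + 4. So 8^{20} ≡ 8^{4} ≡ 1 (mod 15)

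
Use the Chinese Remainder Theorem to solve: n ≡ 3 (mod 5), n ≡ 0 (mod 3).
M = 5 × 3 = 15. M₁ = 3, y₁ ≡ 2 (mod 5). M₂ = 5, y₂ ≡ 2 (mod 3). n = 3×3×2 + 0×5×2 ≡ 3 (mod 15)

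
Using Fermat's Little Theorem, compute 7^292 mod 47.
By Fermat: 7^{46} ≡ 1 (mod 47). 292 = 6×46 + 16. So 7^{292} ≡ 7^{16} ≡ 21 (mod 47)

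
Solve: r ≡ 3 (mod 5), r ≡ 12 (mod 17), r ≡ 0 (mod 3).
M = 5 × 17 × 3 = 255. M₁ = 51, y₁ ≡ 1 (mod 5). M₂ = 15, y₂ ≡ 8 (mod 17). M₃ = 85, y₃ ≡ 1 (mod 3). r = 3×51×1 + 12×15×8 + 0×85×1 ≡ 63 (mod 255)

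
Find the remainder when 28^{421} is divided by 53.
By Fermat: 28^{52} ≡ 1 (mod 53). 421 = 8×52 + 5. So 28^{421} ≡ 28^{5} ≡ 49 (mod 53)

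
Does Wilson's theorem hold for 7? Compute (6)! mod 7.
(6)! mod 7 = 6. Since this equals -1 (mod 7), Wilson confirms 7 is prime.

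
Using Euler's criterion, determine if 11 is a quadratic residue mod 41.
By Euler's criterion: 11^{20} ≡ 40 (mod 41). Since this equals -1 (≡ 40), 11 is not a QR.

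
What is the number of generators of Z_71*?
Number of primitive roots mod 71 = φ(70) = 24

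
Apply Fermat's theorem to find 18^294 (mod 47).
By Fermat: 18^{46} ≡ 1 (mod 47). 294 = 6×46 + 18. So 18^{294} ≡ 18^{18} ≡ 7 (mod 47)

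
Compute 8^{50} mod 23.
13

Using successive squaring:
Binary expansion of 50: 110010
Powers of 8 mod 23 (each is the square of the previous):
  8^1 ≡ 8 (mod 23)
  8^2 ≡ 8² = 64 ≡ 18 (mod 23)
  8^4 ≡ 18² = 324 ≡ 2 (mod 23)
  8^8 ≡ 2² = 4 ≡ 4 (mod 23)
  8^16 ≡ 4² = 16 ≡ 16 (mod 23)
  8^32 ≡ 16² = 256 ≡ 3 (mod 23)
50 = 32 + 16 + 2, so 8^50 = 8^32 × 8^16 × 8^2 ≡ 3 × 16 × 18 (mod 23)
Multiplying step by step:
  3 × 16 = 48 ≡ 2 (mod 23)
  2 × 18 = 36 ≡ 13 (mod 23)
Result: 8^50 ≡ 13 (mod 23)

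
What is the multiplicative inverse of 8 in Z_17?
15

Using Extended Euclidean Algorithm:
gcd(8, 17) = 1
Bezout coefficients: 8 × -2 + 17 × 1 = 1
So 8 × -2 ≡ 1 (mod 17)
The inverse is -2 mod 17 = 15
Verification: 8 × 15 = 120 = 7 × 17 + 1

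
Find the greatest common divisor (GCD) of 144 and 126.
18

Using the Euclidean algorithm:
144 = 1 × 126 + 18
126 = 7 × 18 + 0

GCD(144, 126) = 18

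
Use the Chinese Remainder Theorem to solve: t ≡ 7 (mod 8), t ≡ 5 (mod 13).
M = 8 × 13 = 104. M₁ = 13, y₁ ≡ 5 (mod 8). M₂ = 8, y₂ ≡ 5 (mod 13). t = 7×13×5 + 5×8×5 ≡ 31 (mod 104)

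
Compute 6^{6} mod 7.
1

Using successive squaring:
Binary expansion of 6: 110
Powers of 6 mod 7 (each is the square of the previous):
  6^1 ≡ 6 (mod 7)
  6^2 ≡ 6² = 36 ≡ 1 (mod 7)
  6^4 ≡ 1² = 1 ≡ 1 (mod 7)
6 = 4 + 2, so 6^6 = 6^4 × 6^2 ≡ 1 × 1 (mod 7)
Multiplying step by step:
  1 × 1 = 1 ≡ 1 (mod 7)
Result: 6^6 ≡ 1 (mod 7)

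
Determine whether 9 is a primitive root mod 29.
p - 1 = 28 has prime divisors 2, 7. Check 9^(28/q) mod 29 for each: 9^(28/2) = 9^14 ≡ 1, 9^(28/7) = 9^4 ≡ 7 (mod 29). Since 9^14 ≡ 1 (mod 29), the order of 9 divides 14 (in fact the order is 14) ≠ 28, so it is not a primitive root.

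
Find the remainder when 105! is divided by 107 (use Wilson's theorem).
(106)! = (105)! × (106) ≡ -1 (mod 107). So (105)! ≡ -1 × (106)^(-1) ≡ (-1)×(-1) = 1 (mod 107)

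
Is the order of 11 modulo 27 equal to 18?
Yes, ord_27(11) = 18.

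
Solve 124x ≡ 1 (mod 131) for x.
124^(-1) ≡ 56 (mod 131). Verification: 124 × 56 = 6944 ≡ 1 (mod 131)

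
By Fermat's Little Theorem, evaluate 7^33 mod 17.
By Fermat: 7^{16} ≡ 1 (mod 17). 33 = 2×16 + 1. So 7^{33} ≡ 7^{1} ≡ 7 (mod 17)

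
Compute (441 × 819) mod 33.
27

(441 × 819) = 361179
361179 mod 33 = 27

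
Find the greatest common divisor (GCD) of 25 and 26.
1

Using the Euclidean algorithm:
25 = 0 × 26 + 25
26 = 1 × 25 + 1
25 = 25 × 1 + 0

GCD(25, 26) = 1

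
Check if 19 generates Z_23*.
p - 1 = 22 has prime divisors 2, 11. Check 19^(22/q) mod 23 for each: 19^(22/2) = 19^11 ≡ 22, 19^(22/11) = 19^2 ≡ 16 (mod 23). None of these is 1, so 19 has order 22 = φ(23), so it is a primitive root mod 23.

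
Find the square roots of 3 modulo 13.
The square roots of 3 mod 13 are 9 and 4. Verify: 9² = 81 ≡ 3 (mod 13)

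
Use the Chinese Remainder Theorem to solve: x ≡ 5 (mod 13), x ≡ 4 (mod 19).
M = 13 × 19 = 247. M₁ = 19, y₁ ≡ 11 (mod 13). M₂ = 13, y₂ ≡ 3 (mod 19). x = 5×19×11 + 4×13×3 ≡ 213 (mod 247)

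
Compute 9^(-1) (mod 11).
5

Using Extended Euclidean Algorithm:
gcd(9, 11) = 1
Bezout coefficients: 9 × 5 + 11 × -4 = 1
So 9 × 5 ≡ 1 (mod 11)
The inverse is 5 mod 11 = 5
Verification: 9 × 5 = 45 = 4 × 11 + 1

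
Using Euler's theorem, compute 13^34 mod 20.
By Euler: 13^{8} ≡ 1 (mod 20) since gcd(13, 20) = 1. 34 = 4×8 + 2. So 13^{34} ≡ 13^{2} ≡ 9 (mod 20)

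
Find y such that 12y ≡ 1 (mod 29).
12^(-1) ≡ 17 (mod 29). Verification: 12 × 17 = 204 ≡ 1 (mod 29)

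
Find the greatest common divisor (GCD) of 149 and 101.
1

Using the Euclidean algorithm:
149 = 1 × 101 + 48
101 = 2 × 48 + 5
48 = 9 × 5 + 3
5 = 1 × 3 + 2
3 = 1 × 2 + 1
2 = 2 × 1 + 0

GCD(149, 101) = 1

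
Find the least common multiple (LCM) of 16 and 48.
48

First find GCD(16, 48) using the Euclidean algorithm:
16 = 0 × 48 + 16
48 = 3 × 16 + 0
GCD(16, 48) = 16

LCM formula: LCM(a, b) = (a × b) / GCD(a, b)
LCM(16, 48) = (16 × 48) / 16
LCM(16, 48) = 768 / 16
LCM(16, 48) = 48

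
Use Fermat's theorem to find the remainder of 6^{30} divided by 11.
1

By Fermat's Little Theorem, a^(p-1) ≡ 1 (mod p) for prime p and gcd(a, p) = 1
Here p = 11, so 6^10 ≡ 1 (mod 11)
We can reduce the exponent: 30 mod 10 = 0
So 6^30 ≡ 6^0 (mod 11)
Computing: 6^0 mod 11 = 1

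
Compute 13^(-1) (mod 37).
13^(-1) ≡ 20 (mod 37). Verification: 13 × 20 = 260 ≡ 1 (mod 37)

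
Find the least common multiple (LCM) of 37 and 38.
1406

First find GCD(37, 38) using the Euclidean algorithm:
37 = 0 × 38 + 37
38 = 1 × 37 + 1
37 = 37 × 1 + 0
GCD(37, 38) = 1

LCM formula: LCM(a, b) = (a × b) / GCD(a, b)
LCM(37, 38) = (37 × 38) / 1
LCM(37, 38) = 1406 / 1
LCM(37, 38) = 1406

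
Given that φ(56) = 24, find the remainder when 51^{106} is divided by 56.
By Euler: 51^{24} ≡ 1 (mod 56) since gcd(51, 56) = 1. 106 = 4×24 + 10. So 51^{106} ≡ 51^{10} ≡ 9 (mod 56)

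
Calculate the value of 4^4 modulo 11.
4 = 4 (binary 100). Repeated squaring mod 11: 4^1 ≡ 4; 4^2 ≡ 4² = 16 ≡ 5; 4^4 ≡ 5² = 25 ≡ 3. So 4^4 ≡ 3 (mod 11).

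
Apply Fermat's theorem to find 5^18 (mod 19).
By Fermat's Little Theorem, 5^{18} ≡ 1 (mod 19) since 19 is prime and gcd(5, 19) = 1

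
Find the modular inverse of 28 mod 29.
28^(-1) ≡ 28 (mod 29). Verification: 28 × 28 = 784 ≡ 1 (mod 29)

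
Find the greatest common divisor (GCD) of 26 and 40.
2

Using the Euclidean algorithm:
26 = 0 × 40 + 26
40 = 1 × 26 + 14
26 = 1 × 14 + 12
14 = 1 × 12 + 2
12 = 6 × 2 + 0

GCD(26, 40) = 2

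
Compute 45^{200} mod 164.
1

Using successive squaring:
Binary expansion of 200: 11001000
Powers of 45 mod 164 (each is the square of the previous):
  45^1 ≡ 45 (mod 164)
  45^2 ≡ 45² = 2025 ≡ 57 (mod 164)
  45^4 ≡ 57² = 3249 ≡ 133 (mod 164)
  45^8 ≡ 133² = 17689 ≡ 141 (mod 164)
  45^16 ≡ 141² = 19881 ≡ 37 (mod 164)
  45^32 ≡ 37² = 1369 ≡ 57 (mod 164)
  45^64 ≡ 57² = 3249 ≡ 133 (mod 164)
  45^128 ≡ 133² = 17689 ≡ 141 (mod 164)
200 = 128 + 64 + 8, so 45^200 = 45^128 × 45^64 × 45^8 ≡ 141 × 133 × 141 (mod 164)
Multiplying step by step:
  141 × 133 = 18753 ≡ 57 (mod 164)
  57 × 141 = 8037 ≡ 1 (mod 164)
Result: 45^200 ≡ 1 (mod 164)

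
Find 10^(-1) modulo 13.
4

Using Extended Euclidean Algorithm:
gcd(10, 13) = 1
Bezout coefficients: 10 × 4 + 13 × -3 = 1
So 10 × 4 ≡ 1 (mod 13)
The inverse is 4 mod 13 = 4
Verification: 10 × 4 = 40 = 3 × 13 + 1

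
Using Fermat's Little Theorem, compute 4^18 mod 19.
By Fermat's Little Theorem, 4^{18} ≡ 1 (mod 19) since 19 is prime and gcd(4, 19) = 1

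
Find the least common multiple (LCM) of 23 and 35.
805

First find GCD(23, 35) using the Euclidean algorithm:
23 = 0 × 35 + 23
35 = 1 × 23 + 12
23 = 1 × 12 + 11
12 = 1 × 11 + 1
11 = 11 × 1 + 0
GCD(23, 35) = 1

LCM formula: LCM(a, b) = (a × b) / GCD(a, b)
LCM(23, 35) = (23 × 35) / 1
LCM(23, 35) = 805 / 1
LCM(23, 35) = 805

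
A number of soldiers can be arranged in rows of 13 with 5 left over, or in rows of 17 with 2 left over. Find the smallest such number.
M = 13 × 17 = 221. M₁ = 17, y₁ ≡ 10 (mod 13). M₂ = 13, y₂ ≡ 4 (mod 17). k = 5×17×10 + 2×13×4 ≡ 70 (mod 221). The smallest positive such number is 70.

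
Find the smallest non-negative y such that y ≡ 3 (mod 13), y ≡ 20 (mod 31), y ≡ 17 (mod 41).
3461

Using the Chinese Remainder Theorem:
M = product of moduli = 16523
For equation 1: M_1 = 1271, 1271 ≡ 10 (mod 13), inverse of 1271 mod 13 is 4 (check: 10 × 4 = 40 ≡ 1 (mod 13))
For equation 2: M_2 = 533, 533 ≡ 6 (mod 31), inverse of 533 mod 31 is 26 (check: 6 × 26 = 156 ≡ 1 (mod 31))
For equation 3: M_3 = 403, 403 ≡ 34 (mod 41), inverse of 403 mod 41 is 35 (check: 34 × 35 = 1190 ≡ 1 (mod 41))
Combine: y ≡ Σ r_i×M_i×(M_i⁻¹ mod m_i) = 3×1271×4 + 20×533×26 + 17×403×35 = 15252 + 277160 + 239785 = 532197
532197 mod 16523 = 3461
y ≡ 3461 (mod 16523)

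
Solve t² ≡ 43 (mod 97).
The square roots of 43 mod 97 are 72 and 25. Verify: 72² = 5184 ≡ 43 (mod 97)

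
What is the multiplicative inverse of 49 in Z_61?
5

Using Extended Euclidean Algorithm:
gcd(49, 61) = 1
Bezout coefficients: 49 × 5 + 61 × -4 = 1
So 49 × 5 ≡ 1 (mod 61)
The inverse is 5 mod 61 = 5
Verification: 49 × 5 = 245 = 4 × 61 + 1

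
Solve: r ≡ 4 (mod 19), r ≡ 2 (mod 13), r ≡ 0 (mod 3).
M = 19 × 13 × 3 = 741. M₁ = 39, y₁ ≡ 1 (mod 19). M₂ = 57, y₂ ≡ 8 (mod 13). M₃ = 247, y₃ ≡ 1 (mod 3). r = 4×39×1 + 2×57×8 + 0×247×1 ≡ 327 (mod 741)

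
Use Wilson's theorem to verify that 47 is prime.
(46)! mod 47 = 46. Since this equals -1 (mod 47), Wilson confirms 47 is prime.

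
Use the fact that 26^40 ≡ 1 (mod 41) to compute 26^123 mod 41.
By Fermat: 26^{40} ≡ 1 (mod 41). 123 = 3×40 + 3. So 26^{123} ≡ 26^{3} ≡ 28 (mod 41)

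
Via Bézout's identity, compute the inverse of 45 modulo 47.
Extended GCD: 45(23) + 47(-22) = 1. So 45^(-1) ≡ 23 ≡ 23 (mod 47). Verify: 45 × 23 = 1035 ≡ 1 (mod 47)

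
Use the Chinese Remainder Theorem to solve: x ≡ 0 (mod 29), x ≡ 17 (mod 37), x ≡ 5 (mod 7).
7047

Using the Chinese Remainder Theorem:
M = product of moduli = 7511
For equation 1: M_1 = 259, 259 ≡ 27 (mod 29), inverse of 259 mod 29 is 14 (check: 27 × 14 = 378 ≡ 1 (mod 29))
For equation 2: M_2 = 203, 203 ≡ 18 (mod 37), inverse of 203 mod 37 is 35 (check: 18 × 35 = 630 ≡ 1 (mod 37))
For equation 3: M_3 = 1073, 1073 ≡ 2 (mod 7), inverse of 1073 mod 7 is 4 (check: 2 × 4 = 8 ≡ 1 (mod 7))
Combine: x ≡ Σ r_i×M_i×(M_i⁻¹ mod m_i) = 0×259×14 + 17×203×35 + 5×1073×4 = 0 + 120785 + 21460 = 142245
142245 mod 7511 = 7047
x ≡ 7047 (mod 7511)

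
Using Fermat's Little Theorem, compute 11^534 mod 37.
By Fermat: 11^{36} ≡ 1 (mod 37). 534 ≡ 30 (mod 36). So 11^{534} ≡ 11^{30} ≡ 1 (mod 37)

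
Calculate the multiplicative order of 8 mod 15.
Powers of 8 mod 15: 8^1≡8, 8^2≡4, 8^3≡2, 8^4≡1. Order = 4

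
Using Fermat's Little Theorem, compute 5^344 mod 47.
By Fermat: 5^{46} ≡ 1 (mod 47). 344 = 7×46 + 22. So 5^{344} ≡ 5^{22} ≡ 28 (mod 47)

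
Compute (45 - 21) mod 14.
10

(45 - 21) = 24
24 mod 14 = 10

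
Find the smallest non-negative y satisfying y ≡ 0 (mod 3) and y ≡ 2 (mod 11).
M = 3 × 11 = 33. M₁ = 11, y₁ ≡ 2 (mod 3). M₂ = 3, y₂ ≡ 4 (mod 11). y = 0×11×2 + 2×3×4 ≡ 24 (mod 33)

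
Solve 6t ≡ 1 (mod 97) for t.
6^(-1) ≡ 81 (mod 97). Verification: 6 × 81 = 486 ≡ 1 (mod 97)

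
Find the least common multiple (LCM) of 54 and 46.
1242

First find GCD(54, 46) using the Euclidean algorithm:
54 = 1 × 46 + 8
46 = 5 × 8 + 6
8 = 1 × 6 + 2
6 = 3 × 2 + 0
GCD(54, 46) = 2

LCM formula: LCM(a, b) = (a × b) / GCD(a, b)
LCM(54, 46) = (54 × 46) / 2
LCM(54, 46) = 2484 / 2
LCM(54, 46) = 1242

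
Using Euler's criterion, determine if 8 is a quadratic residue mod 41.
By Euler's criterion: 8^{20} ≡ 1 (mod 41). Since this equals 1, 8 is a QR.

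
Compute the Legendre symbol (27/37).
(27/37) = 27^{18} mod 37 = 1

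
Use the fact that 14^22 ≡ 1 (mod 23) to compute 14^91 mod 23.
By Fermat: 14^{22} ≡ 1 (mod 23). 91 = 4×22 + 3. So 14^{91} ≡ 14^{3} ≡ 7 (mod 23)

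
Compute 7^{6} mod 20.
9

Using successive squaring:
Binary expansion of 6: 110
Powers of 7 mod 20 (each is the square of the previous):
  7^1 ≡ 7 (mod 20)
  7^2 ≡ 7² = 49 ≡ 9 (mod 20)
  7^4 ≡ 9² = 81 ≡ 1 (mod 20)
6 = 4 + 2, so 7^6 = 7^4 × 7^2 ≡ 1 × 9 (mod 20)
Multiplying step by step:
  1 × 9 = 9 ≡ 9 (mod 20)
Result: 7^6 ≡ 9 (mod 20)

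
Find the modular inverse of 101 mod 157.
101^(-1) ≡ 14 (mod 157). Verification: 101 × 14 = 1414 ≡ 1 (mod 157)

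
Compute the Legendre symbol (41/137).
(41/137) = 41^{68} mod 137 = -1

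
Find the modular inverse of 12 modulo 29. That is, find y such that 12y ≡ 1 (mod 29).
17

Using Extended Euclidean Algorithm:
gcd(12, 29) = 1
Bezout coefficients: 12 × -12 + 29 × 5 = 1
So 12 × -12 ≡ 1 (mod 29)
The inverse is -12 mod 29 = 17
Verification: 12 × 17 = 204 = 7 × 29 + 1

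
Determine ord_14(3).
Powers of 3 mod 14: 3^1≡3, 3^2≡9, 3^3≡13, 3^4≡11, 3^5≡5, 3^6≡1. Order = 6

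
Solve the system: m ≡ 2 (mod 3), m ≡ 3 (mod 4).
M = 3 × 4 = 12. M₁ = 4, y₁ ≡ 1 (mod 3). M₂ = 3, y₂ ≡ 3 (mod 4). m = 2×4×1 + 3×3×3 ≡ 11 (mod 12)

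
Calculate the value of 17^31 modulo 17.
Using repeated squaring. 17 ≡ 0 (mod 17). 31 = 16 + 8 + 4 + 2 + 1 (binary 11111). Repeated squaring mod 17: 0^1 ≡ 0; 0^2 ≡ 0² = 0 ≡ 0; 0^4 ≡ 0² = 0 ≡ 0; 0^8 ≡ 0² = 0 ≡ 0; 0^16 ≡ 0² = 0 ≡ 0. Multiply: 17^31 ≡ 0^16 × 0^8 × 0^4 × 0^2 × 0^1 ≡ 0 × 0 × 0 × 0 × 0 (mod 17): 0 × 0 = 0 ≡ 0; 0 × 0 = 0 ≡ 0; 0 × 0 = 0 ≡ 0; 0 × 0 = 0 ≡ 0. So 17^31 ≡ 0 (mod 17).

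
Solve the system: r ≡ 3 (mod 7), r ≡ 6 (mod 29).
M = 7 × 29 = 203. M₁ = 29, y₁ ≡ 1 (mod 7). M₂ = 7, y₂ ≡ 25 (mod 29). r = 3×29×1 + 6×7×25 ≡ 122 (mod 203)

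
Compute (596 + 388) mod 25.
9

(596 + 388) = 984
984 mod 25 = 9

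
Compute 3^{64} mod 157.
109

Using successive squaring:
Binary expansion of 64: 1000000
Powers of 3 mod 157 (each is the square of the previous):
  3^1 ≡ 3 (mod 157)
  3^2 ≡ 3² = 9 ≡ 9 (mod 157)
  3^4 ≡ 9² = 81 ≡ 81 (mod 157)
  3^8 ≡ 81² = 6561 ≡ 124 (mod 157)
  3^16 ≡ 124² = 15376 ≡ 147 (mod 157)
  3^32 ≡ 147² = 21609 ≡ 100 (mod 157)
  3^64 ≡ 100² = 10000 ≡ 109 (mod 157)
64 is a power of 2, so 3^64 is the last square: ≡ 109 (mod 157)
Result: 3^64 ≡ 109 (mod 157)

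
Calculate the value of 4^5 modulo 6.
5 = 4 + 1 (binary 101). Repeated squaring mod 6: 4^1 ≡ 4; 4^2 ≡ 4² = 16 ≡ 4; 4^4 ≡ 4² = 16 ≡ 4. Multiply: 4^5 = 4^4 × 4^1 ≡ 4 × 4 (mod 6): 4 × 4 = 16 ≡ 4. So 4^5 ≡ 4 (mod 6).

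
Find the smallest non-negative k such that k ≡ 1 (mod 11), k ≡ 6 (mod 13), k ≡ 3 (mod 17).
1618

Using the Chinese Remainder Theorem:
M = product of moduli = 2431
For equation 1: M_1 = 221, 221 ≡ 1 (mod 11), inverse of 221 mod 11 is 1 (check: 1 × 1 = 1 ≡ 1 (mod 11))
For equation 2: M_2 = 187, 187 ≡ 5 (mod 13), inverse of 187 mod 13 is 8 (check: 5 × 8 = 40 ≡ 1 (mod 13))
For equation 3: M_3 = 143, 143 ≡ 7 (mod 17), inverse of 143 mod 17 is 5 (check: 7 × 5 = 35 ≡ 1 (mod 17))
Combine: k ≡ Σ r_i×M_i×(M_i⁻¹ mod m_i) = 1×221×1 + 6×187×8 + 3×143×5 = 221 + 8976 + 2145 = 11342
11342 mod 2431 = 1618
k ≡ 1618 (mod 2431)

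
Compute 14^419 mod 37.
Using Fermat: 14^{36} ≡ 1 (mod 37). 419 ≡ 23 (mod 36). So 14^{419} ≡ 14^{23} ≡ 8 (mod 37)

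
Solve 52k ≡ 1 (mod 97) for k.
52^(-1) ≡ 28 (mod 97). Verification: 52 × 28 = 1456 ≡ 1 (mod 97)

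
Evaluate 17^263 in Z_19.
Using Fermat: 17^{18} ≡ 1 (mod 19). 263 ≡ 11 (mod 18). So 17^{263} ≡ 17^{11} ≡ 4 (mod 19)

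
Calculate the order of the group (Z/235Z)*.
184

Prime factorization: 235 = 5 × 47
Using the formula φ(n) = n × Π(1 - 1/p) for each prime factor p:
φ(235) = 235 × (1 - 1/5) × (1 - 1/47)
φ(235) = 184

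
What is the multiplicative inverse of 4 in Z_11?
3

Using Extended Euclidean Algorithm:
gcd(4, 11) = 1
Bezout coefficients: 4 × 3 + 11 × -1 = 1
So 4 × 3 ≡ 1 (mod 11)
The inverse is 3 mod 11 = 3
Verification: 4 × 3 = 12 = 1 × 11 + 1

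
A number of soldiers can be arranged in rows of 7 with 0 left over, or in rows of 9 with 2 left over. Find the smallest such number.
M = 7 × 9 = 63. M₁ = 9, y₁ ≡ 4 (mod 7). M₂ = 7, y₂ ≡ 4 (mod 9). n = 0×9×4 + 2×7×4 ≡ 56 (mod 63). The smallest positive such number is 56.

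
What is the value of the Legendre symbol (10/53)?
(10/53) = 10^{26} mod 53 = 1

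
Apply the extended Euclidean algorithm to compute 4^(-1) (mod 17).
Extended GCD: 4(-4) + 17(1) = 1. So 4^(-1) ≡ 13 ≡ 13 (mod 17). Verify: 4 × 13 = 52 ≡ 1 (mod 17)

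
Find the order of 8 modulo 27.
Powers of 8 mod 27: 8^1≡8, 8^2≡10, 8^3≡26, 8^4≡19, 8^5≡17, 8^6≡1. Order = 6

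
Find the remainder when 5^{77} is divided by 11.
By Fermat: 5^{10} ≡ 1 (mod 11). 77 = 7×10 + 7. So 5^{77} ≡ 5^{7} ≡ 3 (mod 11)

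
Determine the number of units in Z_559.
504

Prime factorization: 559 = 13 × 43
Using the formula φ(n) = n × Π(1 - 1/p) for each prime factor p:
φ(559) = 559 × (1 - 1/13) × (1 - 1/43)
φ(559) = 504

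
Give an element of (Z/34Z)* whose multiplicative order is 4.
13 has order 4 mod 34 since 13^{4} ≡ 1 (mod 34) and no smaller power works.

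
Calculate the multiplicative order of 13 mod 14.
Powers of 13 mod 14: 13^1≡13, 13^2≡1. Order = 2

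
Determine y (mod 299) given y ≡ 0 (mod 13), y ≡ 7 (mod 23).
260

Using the Chinese Remainder Theorem:
M = product of moduli = 299
For equation 1: M_1 = 23, 23 ≡ 10 (mod 13), inverse of 23 mod 13 is 4 (check: 10 × 4 = 40 ≡ 1 (mod 13))
For equation 2: M_2 = 13, 13 ≡ 13 (mod 23), inverse of 13 mod 23 is 16 (check: 13 × 16 = 208 ≡ 1 (mod 23))
Combine: y ≡ Σ r_i×M_i×(M_i⁻¹ mod m_i) = 0×23×4 + 7×13×16 = 0 + 1456 = 1456
1456 mod 299 = 260
y ≡ 260 (mod 299)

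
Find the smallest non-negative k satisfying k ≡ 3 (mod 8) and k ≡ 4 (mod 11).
M = 8 × 11 = 88. M₁ = 11, y₁ ≡ 3 (mod 8). M₂ = 8, y₂ ≡ 7 (mod 11). k = 3×11×3 + 4×8×7 ≡ 59 (mod 88)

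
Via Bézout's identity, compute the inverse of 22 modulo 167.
Extended GCD: 22(38) + 167(-5) = 1. So 22^(-1) ≡ 38 ≡ 38 (mod 167). Verify: 22 × 38 = 836 ≡ 1 (mod 167)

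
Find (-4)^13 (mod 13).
Using Fermat: (-4)^{12} ≡ 1 (mod 13). 13 ≡ 1 (mod 12). So (-4)^{13} ≡ (-4)^{1} ≡ 9 (mod 13)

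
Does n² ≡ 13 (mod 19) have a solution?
By Euler's criterion: 13^{9} ≡ 18 (mod 19). Since this equals -1 (≡ 18), 13 is not a QR.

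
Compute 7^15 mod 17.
Using repeated squaring. 15 = 8 + 4 + 2 + 1 (binary 1111). Repeated squaring mod 17: 7^1 ≡ 7; 7^2 ≡ 7² = 49 ≡ 15; 7^4 ≡ 15² = 225 ≡ 4; 7^8 ≡ 4² = 16 ≡ 16. Multiply: 7^15 = 7^8 × 7^4 × 7^2 × 7^1 ≡ 16 × 4 × 15 × 7 (mod 17): 16 × 4 = 64 ≡ 13; 13 × 15 = 195 ≡ 8; 8 × 7 = 56 ≡ 5. So 7^15 ≡ 5 (mod 17).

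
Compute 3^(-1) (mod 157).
3^(-1) ≡ 105 (mod 157). Verification: 3 × 105 = 315 ≡ 1 (mod 157)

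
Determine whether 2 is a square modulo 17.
By Euler's criterion: 2^{8} ≡ 1 (mod 17). Since this equals 1, 2 is a QR.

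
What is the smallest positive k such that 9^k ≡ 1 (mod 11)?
Powers of 9 mod 11: 9^1≡9, 9^2≡4, 9^3≡3, 9^4≡5, 9^5≡1. Order = 5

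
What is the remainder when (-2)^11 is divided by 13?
Using repeated squaring. (-2) ≡ 11 (mod 13). 11 = 8 + 2 + 1 (binary 1011). Repeated squaring mod 13: 11^1 ≡ 11; 11^2 ≡ 11² = 121 ≡ 4; 11^4 ≡ 4² = 16 ≡ 3; 11^8 ≡ 3² = 9 ≡ 9. Multiply: (-2)^11 ≡ 11^8 × 11^2 × 11^1 ≡ 9 × 4 × 11 (mod 13): 9 × 4 = 36 ≡ 10; 10 × 11 = 110 ≡ 6. So (-2)^11 ≡ 6 (mod 13).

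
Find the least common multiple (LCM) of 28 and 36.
252

First find GCD(28, 36) using the Euclidean algorithm:
28 = 0 × 36 + 28
36 = 1 × 28 + 8
28 = 3 × 8 + 4
8 = 2 × 4 + 0
GCD(28, 36) = 4

LCM formula: LCM(a, b) = (a × b) / GCD(a, b)
LCM(28, 36) = (28 × 36) / 4
LCM(28, 36) = 1008 / 4
LCM(28, 36) = 252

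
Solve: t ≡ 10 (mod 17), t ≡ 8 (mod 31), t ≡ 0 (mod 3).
M = 17 × 31 × 3 = 1581. M₁ = 93, y₁ ≡ 15 (mod 17). M₂ = 51, y₂ ≡ 14 (mod 31). M₃ = 527, y₃ ≡ 2 (mod 3). t = 10×93×15 + 8×51×14 + 0×527×2 ≡ 690 (mod 1581)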